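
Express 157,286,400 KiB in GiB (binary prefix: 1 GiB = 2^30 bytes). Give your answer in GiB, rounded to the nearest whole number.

150 GiB

157,286,400 KiB = 157,286,400 × 2^10 bytes = 161,061,273,600 bytes
1 GiB = 2^30 bytes = 1,073,741,824 bytes
161,061,273,600 / 1,073,741,824 = 150 GiB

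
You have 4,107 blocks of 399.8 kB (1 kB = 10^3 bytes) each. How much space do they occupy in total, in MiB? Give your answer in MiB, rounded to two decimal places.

Total = 4,107 × 399.8 kB = 1641978.6 kB
= 1641978.6 × 1,000 bytes = 1,641,978,600 bytes
1 MiB = 1,048,576 bytes
1,641,978,600 / 1,048,576 = 1,565.91 MiB

1,565.91 MiB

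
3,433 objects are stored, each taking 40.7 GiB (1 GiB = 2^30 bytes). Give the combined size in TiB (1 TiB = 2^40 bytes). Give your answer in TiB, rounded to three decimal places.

Total = 3,433 × 40.7 GiB = 139723.1 GiB
= 139723.1 × 1,073,741,824 bytes = 150,026,536,248,934.4 bytes
1 TiB = 1,099,511,627,776 bytes
150,026,536,248,934.4 / 1,099,511,627,776 = 136.448 TiB

136.448 TiB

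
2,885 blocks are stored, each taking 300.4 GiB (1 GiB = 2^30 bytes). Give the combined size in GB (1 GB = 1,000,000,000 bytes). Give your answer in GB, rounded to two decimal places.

930,562.65 GB

Total = 2,885 × 300.4 GiB = 866,654 GiB
= 866,654 × 1,073,741,824 bytes = 930,562,646,736,896 bytes
1 GB = 1,000,000,000 bytes
930,562,646,736,896 / 1,000,000,000 = 930,562.65 GB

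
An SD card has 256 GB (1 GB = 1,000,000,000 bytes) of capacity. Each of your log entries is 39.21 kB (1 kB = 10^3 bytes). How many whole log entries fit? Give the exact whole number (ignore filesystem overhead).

Capacity: 256 GB = 256,000,000,000 bytes
Per item: 39.21 kB = 39,210 bytes
⌊256,000,000,000 / 39,210⌋ = 6,528,946

6,528,946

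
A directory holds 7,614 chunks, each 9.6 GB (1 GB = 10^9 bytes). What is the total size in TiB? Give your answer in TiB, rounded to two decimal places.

66.48 TiB

Total = 7,614 × 9.6 GB = 73094.4 GB
= 73094.4 × 1,000,000,000 bytes = 73,094,400,000,000 bytes
1 TiB = 1,099,511,627,776 bytes
73,094,400,000,000 / 1,099,511,627,776 = 66.48 TiB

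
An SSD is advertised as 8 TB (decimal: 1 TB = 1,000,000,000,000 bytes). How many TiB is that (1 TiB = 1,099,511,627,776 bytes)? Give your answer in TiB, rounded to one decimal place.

8 TB = 8 × 10^12 bytes = 8,000,000,000,000 bytes
1 TiB = 2^40 bytes = 1,099,511,627,776 bytes
8,000,000,000,000 / 1,099,511,627,776 = 7.3 TiB

7.3 TiB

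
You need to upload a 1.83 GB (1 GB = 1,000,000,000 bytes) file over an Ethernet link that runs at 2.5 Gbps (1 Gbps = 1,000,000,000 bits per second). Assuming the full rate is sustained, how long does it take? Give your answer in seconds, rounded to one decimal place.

1.83 GB = 1,830,000,000 bytes = 14,640,000,000 bits
2.5 Gbps = 2,500,000,000 bits/s
time = 14,640,000,000 / 2,500,000,000 = 5.9 s

5.9 seconds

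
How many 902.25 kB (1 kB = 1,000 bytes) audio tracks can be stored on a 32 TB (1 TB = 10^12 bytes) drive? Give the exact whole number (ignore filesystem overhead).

Capacity: 32 TB = 32,000,000,000,000 bytes
Per item: 902.25 kB = 902,250 bytes
⌊32,000,000,000,000 / 902,250⌋ = 35,466,888

35,466,888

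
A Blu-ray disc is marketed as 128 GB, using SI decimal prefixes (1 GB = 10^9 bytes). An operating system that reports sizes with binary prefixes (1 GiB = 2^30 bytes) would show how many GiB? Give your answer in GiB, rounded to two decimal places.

128 GB × 1,000,000,000 bytes/GB = 128,000,000,000 bytes
1 GiB = 1,073,741,824 bytes
128,000,000,000 / 1,073,741,824 = 119.21 GiB

119.21 GiB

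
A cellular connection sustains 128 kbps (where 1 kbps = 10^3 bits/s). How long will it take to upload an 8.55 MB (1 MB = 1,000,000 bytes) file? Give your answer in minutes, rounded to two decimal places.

8.55 MB = 8,550,000 bytes = 68,400,000 bits
128 kbps = 128,000 bits/s
time = 68,400,000 / 128,000 = 534.375 s
534.375 s / 60 = 8.91 minutes

8.91 minutes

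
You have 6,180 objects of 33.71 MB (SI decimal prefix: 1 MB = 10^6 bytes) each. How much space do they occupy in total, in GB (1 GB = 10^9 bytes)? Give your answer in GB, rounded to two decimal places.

Total = 6,180 × 33.71 MB = 208327.8 MB
= 208327.8 × 1,000,000 bytes = 208,327,800,000 bytes
1 GB = 1,000,000,000 bytes
208,327,800,000 / 1,000,000,000 = 208.33 GB

208.33 GB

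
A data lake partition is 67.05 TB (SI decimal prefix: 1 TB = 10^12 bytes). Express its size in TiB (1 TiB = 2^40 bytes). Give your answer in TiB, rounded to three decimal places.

67.05 TB × 1,000,000,000,000 bytes/TB = 67,050,000,000,000 bytes
1 TiB = 2^40 bytes = 1,099,511,627,776 bytes
67,050,000,000,000 / 1,099,511,627,776 = 60.982 TiB

60.982 TiB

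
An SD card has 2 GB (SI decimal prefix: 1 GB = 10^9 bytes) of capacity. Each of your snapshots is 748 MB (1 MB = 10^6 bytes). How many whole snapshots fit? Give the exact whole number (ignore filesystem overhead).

2

Capacity: 2 GB = 2,000,000,000 bytes
Per item: 748 MB = 748,000,000 bytes
⌊2,000,000,000 / 748,000,000⌋ = 2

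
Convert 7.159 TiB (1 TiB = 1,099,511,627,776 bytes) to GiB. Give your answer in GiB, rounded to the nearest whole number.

7.159 TiB × 1,099,511,627,776 bytes/TiB = 7,871,403,743,248.384 bytes
1 GiB = 2^30 bytes = 1,073,741,824 bytes
7,871,403,743,248.384 / 1,073,741,824 = 7,331 GiB

7,331 GiB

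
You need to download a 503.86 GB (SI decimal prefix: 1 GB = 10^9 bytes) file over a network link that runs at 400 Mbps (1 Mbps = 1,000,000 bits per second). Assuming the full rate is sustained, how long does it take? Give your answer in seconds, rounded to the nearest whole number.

503.86 GB = 503,860,000,000 bytes = 4,030,880,000,000 bits
400 Mbps = 400,000,000 bits/s
time = 4,030,880,000,000 / 400,000,000 = 10,077 s

10,077 seconds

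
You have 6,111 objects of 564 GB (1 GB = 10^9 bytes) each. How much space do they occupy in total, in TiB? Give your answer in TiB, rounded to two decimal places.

3,134.67 TiB

Total = 6,111 × 564 GB = 3,446,604 GB
= 3,446,604 × 1,000,000,000 bytes = 3,446,604,000,000,000 bytes
1 TiB = 1,099,511,627,776 bytes
3,446,604,000,000,000 / 1,099,511,627,776 = 3,134.67 TiB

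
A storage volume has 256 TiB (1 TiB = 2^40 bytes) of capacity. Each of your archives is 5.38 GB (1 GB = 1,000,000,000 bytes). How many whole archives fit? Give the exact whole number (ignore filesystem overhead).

52,318

Capacity: 256 TiB = 281,474,976,710,656 bytes
Per item: 5.38 GB = 5,380,000,000 bytes
⌊281,474,976,710,656 / 5,380,000,000⌋ = 52,318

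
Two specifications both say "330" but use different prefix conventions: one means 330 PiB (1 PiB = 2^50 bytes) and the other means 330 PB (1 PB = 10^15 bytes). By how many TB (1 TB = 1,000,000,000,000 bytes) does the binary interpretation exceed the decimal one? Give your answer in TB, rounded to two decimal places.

330 PiB = 330 × 1,125,899,906,842,624 = 371,546,969,258,065,920 bytes
330 PB = 330 × 1,000,000,000,000,000 = 330,000,000,000,000,000 bytes
difference = 41,546,969,258,065,920 bytes
41,546,969,258,065,920 / 1,000,000,000,000 = 41,546.97 TB

41,546.97 TB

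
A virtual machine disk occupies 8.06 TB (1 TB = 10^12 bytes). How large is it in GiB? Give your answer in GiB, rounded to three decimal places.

7,506.460 GiB

8.06 TB = 8.06 × 10^12 bytes = 8,060,000,000,000 bytes
1 GiB = 1,073,741,824 bytes
8,060,000,000,000 / 1,073,741,824 = 7,506.460 GiB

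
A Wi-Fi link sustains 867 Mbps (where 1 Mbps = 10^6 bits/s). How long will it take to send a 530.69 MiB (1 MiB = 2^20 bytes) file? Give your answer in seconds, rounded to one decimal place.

530.69 MiB = 556,468,797.44 bytes = 4,451,750,379.52 bits
867 Mbps = 867,000,000 bits/s
time = 4,451,750,379.52 / 867,000,000 = 5.1 s

5.1 seconds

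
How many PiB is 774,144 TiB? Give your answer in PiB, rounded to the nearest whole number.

756 PiB

774,144 TiB = 774,144 × 2^40 bytes = 851,180,329,573,023,744 bytes
1 PiB = 2^50 bytes = 1,125,899,906,842,624 bytes
851,180,329,573,023,744 / 1,125,899,906,842,624 = 756 PiB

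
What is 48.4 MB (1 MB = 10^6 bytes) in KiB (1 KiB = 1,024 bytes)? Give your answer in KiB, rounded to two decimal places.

48.4 MB = 48.4 × 10^6 bytes = 48,400,000 bytes
1 KiB = 2^10 bytes = 1,024 bytes
48,400,000 / 1,024 = 47,265.63 KiB

47,265.63 KiB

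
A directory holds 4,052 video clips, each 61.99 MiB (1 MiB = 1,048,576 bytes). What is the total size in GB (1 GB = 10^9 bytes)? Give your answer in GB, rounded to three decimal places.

263.385 GB

Total = 4,052 × 61.99 MiB = 251183.48 MiB
= 251183.48 × 1,048,576 bytes = 263,384,968,724.48 bytes
1 GB = 1,000,000,000 bytes
263,384,968,724.48 / 1,000,000,000 = 263.385 GB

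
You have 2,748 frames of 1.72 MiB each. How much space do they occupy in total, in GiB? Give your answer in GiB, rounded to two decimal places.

4.62 GiB

Total = 2,748 × 1.72 MiB = 4726.56 MiB
= 4726.56 × 1,048,576 bytes = 4,956,157,378.56 bytes
1 GiB = 1,073,741,824 bytes
4,956,157,378.56 / 1,073,741,824 = 4.62 GiB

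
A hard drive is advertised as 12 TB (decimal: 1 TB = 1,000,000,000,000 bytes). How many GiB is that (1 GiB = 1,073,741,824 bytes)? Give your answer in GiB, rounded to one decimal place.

12 TB = 12 × 10^12 bytes = 12,000,000,000,000 bytes
1 GiB = 2^30 bytes = 1,073,741,824 bytes
12,000,000,000,000 / 1,073,741,824 = 11,175.9 GiB

11,175.9 GiB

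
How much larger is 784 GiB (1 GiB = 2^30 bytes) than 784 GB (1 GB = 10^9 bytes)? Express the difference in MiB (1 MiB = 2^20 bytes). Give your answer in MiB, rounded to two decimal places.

784 GiB = 784 × 1,073,741,824 = 841,813,590,016 bytes
784 GB = 784 × 1,000,000,000 = 784,000,000,000 bytes
difference = 57,813,590,016 bytes
57,813,590,016 / 1,048,576 = 55,135.34 MiB

55,135.34 MiB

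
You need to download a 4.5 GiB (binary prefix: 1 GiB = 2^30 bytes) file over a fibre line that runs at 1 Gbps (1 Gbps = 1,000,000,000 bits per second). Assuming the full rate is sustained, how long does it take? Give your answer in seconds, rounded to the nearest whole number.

39 seconds

4.5 GiB = 4,831,838,208 bytes = 38,654,705,664 bits
1 Gbps = 1,000,000,000 bits/s
time = 38,654,705,664 / 1,000,000,000 = 39 s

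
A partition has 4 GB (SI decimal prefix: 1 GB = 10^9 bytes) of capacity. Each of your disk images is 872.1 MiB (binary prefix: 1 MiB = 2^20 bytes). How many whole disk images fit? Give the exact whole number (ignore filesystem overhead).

Capacity: 4 GB = 4,000,000,000 bytes
Per item: 872.1 MiB = 914,463,129.6 bytes
⌊4,000,000,000 / 914,463,129.6⌋ = 4

4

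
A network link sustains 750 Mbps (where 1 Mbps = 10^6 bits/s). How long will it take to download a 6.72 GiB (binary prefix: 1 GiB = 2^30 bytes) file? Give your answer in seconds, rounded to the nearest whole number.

6.72 GiB = 7,215,545,057.28 bytes = 57,724,360,458.24 bits
750 Mbps = 750,000,000 bits/s
time = 57,724,360,458.24 / 750,000,000 = 77 s

77 seconds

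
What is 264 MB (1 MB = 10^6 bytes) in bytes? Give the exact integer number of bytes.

264 × 1,000,000 = 264,000,000 bytes

264,000,000 bytes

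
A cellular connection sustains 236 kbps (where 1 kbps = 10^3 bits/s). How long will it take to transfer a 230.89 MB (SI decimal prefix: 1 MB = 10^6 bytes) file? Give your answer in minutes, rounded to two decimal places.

230.89 MB = 230,890,000 bytes = 1,847,120,000 bits
236 kbps = 236,000 bits/s
time = 1,847,120,000 / 236,000 = 7,826.780 s
7,826.780 s / 60 = 130.45 minutes

130.45 minutes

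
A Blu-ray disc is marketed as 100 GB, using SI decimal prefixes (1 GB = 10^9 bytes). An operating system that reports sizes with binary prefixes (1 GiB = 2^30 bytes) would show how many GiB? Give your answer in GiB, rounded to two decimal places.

93.13 GiB

100 GB = 100 × 10^9 bytes = 100,000,000,000 bytes
1 GiB = 2^30 bytes = 1,073,741,824 bytes
100,000,000,000 / 1,073,741,824 = 93.13 GiB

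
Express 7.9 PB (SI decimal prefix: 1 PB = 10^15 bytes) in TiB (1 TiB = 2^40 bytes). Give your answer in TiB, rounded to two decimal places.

7,185.01 TiB

7.9 PB = 7.9 × 10^15 bytes = 7,900,000,000,000,000 bytes
1 TiB = 1,099,511,627,776 bytes
7,900,000,000,000,000 / 1,099,511,627,776 = 7,185.01 TiB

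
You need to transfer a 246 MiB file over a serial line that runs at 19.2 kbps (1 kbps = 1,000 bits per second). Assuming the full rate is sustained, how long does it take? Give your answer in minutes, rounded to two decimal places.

1,791.32 minutes

246 MiB = 257,949,696 bytes = 2,063,597,568 bits
19.2 kbps = 19,200 bits/s
time = 2,063,597,568 / 19,200 = 107,479.040 s
107,479.040 s / 60 = 1,791.32 minutes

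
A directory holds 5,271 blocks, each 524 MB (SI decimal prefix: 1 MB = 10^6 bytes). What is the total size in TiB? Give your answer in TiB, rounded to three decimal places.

2.512 TiB

Total = 5,271 × 524 MB = 2,762,004 MB
= 2,762,004 × 1,000,000 bytes = 2,762,004,000,000 bytes
1 TiB = 1,099,511,627,776 bytes
2,762,004,000,000 / 1,099,511,627,776 = 2.512 TiB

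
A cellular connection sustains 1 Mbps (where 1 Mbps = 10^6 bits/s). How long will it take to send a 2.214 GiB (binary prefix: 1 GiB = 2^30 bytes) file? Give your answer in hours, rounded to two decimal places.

2.214 GiB = 2,377,264,398.336 bytes = 19,018,115,186.688 bits
1 Mbps = 1,000,000 bits/s
time = 19,018,115,186.688 / 1,000,000 = 19,018.1152 s
19,018.1152 s / 3600 = 5.28 hours

5.28 hours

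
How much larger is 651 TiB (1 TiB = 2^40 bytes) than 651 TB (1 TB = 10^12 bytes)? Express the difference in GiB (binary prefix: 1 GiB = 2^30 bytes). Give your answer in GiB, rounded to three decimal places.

651 TiB = 651 × 1,099,511,627,776 = 715,782,069,682,176 bytes
651 TB = 651 × 1,000,000,000,000 = 651,000,000,000,000 bytes
difference = 64,782,069,682,176 bytes
64,782,069,682,176 / 1,073,741,824 = 60,333.004 GiB

60,333.004 GiB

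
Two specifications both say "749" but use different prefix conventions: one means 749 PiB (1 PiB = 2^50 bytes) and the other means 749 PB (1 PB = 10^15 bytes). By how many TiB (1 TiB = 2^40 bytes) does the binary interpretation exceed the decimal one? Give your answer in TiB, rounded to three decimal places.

85,764.468 TiB

749 PiB = 749 × 1,125,899,906,842,624 = 843,299,030,225,125,376 bytes
749 PB = 749 × 1,000,000,000,000,000 = 749,000,000,000,000,000 bytes
difference = 94,299,030,225,125,376 bytes
94,299,030,225,125,376 / 1,099,511,627,776 = 85,764.468 TiB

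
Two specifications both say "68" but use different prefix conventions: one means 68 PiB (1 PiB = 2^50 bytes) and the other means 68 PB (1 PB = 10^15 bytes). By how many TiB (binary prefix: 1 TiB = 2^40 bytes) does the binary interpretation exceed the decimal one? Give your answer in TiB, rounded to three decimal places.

7,786.360 TiB

68 PiB = 68 × 1,125,899,906,842,624 = 76,561,193,665,298,432 bytes
68 PB = 68 × 1,000,000,000,000,000 = 68,000,000,000,000,000 bytes
difference = 8,561,193,665,298,432 bytes
8,561,193,665,298,432 / 1,099,511,627,776 = 7,786.360 TiB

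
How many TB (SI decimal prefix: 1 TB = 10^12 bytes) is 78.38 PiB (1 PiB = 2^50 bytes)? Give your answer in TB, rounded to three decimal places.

78.38 PiB = 78.38 × 2^50 bytes = 88,248,034,698,324,869.12 bytes
1 TB = 10^12 bytes = 1,000,000,000,000 bytes
88,248,034,698,324,869.12 / 1,000,000,000,000 = 88,248.035 TB

88,248.035 TB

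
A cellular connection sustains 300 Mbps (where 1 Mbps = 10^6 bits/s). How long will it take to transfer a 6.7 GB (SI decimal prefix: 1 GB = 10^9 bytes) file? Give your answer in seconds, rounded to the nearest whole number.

6.7 GB = 6,700,000,000 bytes = 53,600,000,000 bits
300 Mbps = 300,000,000 bits/s
time = 53,600,000,000 / 300,000,000 = 179 s

179 seconds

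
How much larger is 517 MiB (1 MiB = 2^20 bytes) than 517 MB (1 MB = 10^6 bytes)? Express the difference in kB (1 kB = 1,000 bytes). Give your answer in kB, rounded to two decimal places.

517 MiB = 517 × 1,048,576 = 542,113,792 bytes
517 MB = 517 × 1,000,000 = 517,000,000 bytes
difference = 25,113,792 bytes
25,113,792 / 1,000 = 25,113.79 kB

25,113.79 kB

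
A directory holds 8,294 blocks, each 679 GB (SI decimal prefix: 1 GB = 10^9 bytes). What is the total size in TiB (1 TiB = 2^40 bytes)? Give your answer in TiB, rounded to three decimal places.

5,121.934 TiB

Total = 8,294 × 679 GB = 5,631,626 GB
= 5,631,626 × 1,000,000,000 bytes = 5,631,626,000,000,000 bytes
1 TiB = 1,099,511,627,776 bytes
5,631,626,000,000,000 / 1,099,511,627,776 = 5,121.934 TiB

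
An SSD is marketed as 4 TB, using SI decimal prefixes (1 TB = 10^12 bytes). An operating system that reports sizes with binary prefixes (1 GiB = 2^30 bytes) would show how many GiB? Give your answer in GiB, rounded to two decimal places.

4 TB × 1,000,000,000,000 bytes/TB = 4,000,000,000,000 bytes
1 GiB = 1,073,741,824 bytes
4,000,000,000,000 / 1,073,741,824 = 3,725.29 GiB

3,725.29 GiB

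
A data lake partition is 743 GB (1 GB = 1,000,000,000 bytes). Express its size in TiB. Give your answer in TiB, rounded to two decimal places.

0.68 TiB

743 GB = 743 × 10^9 bytes = 743,000,000,000 bytes
1 TiB = 2^40 bytes = 1,099,511,627,776 bytes
743,000,000,000 / 1,099,511,627,776 = 0.68 TiB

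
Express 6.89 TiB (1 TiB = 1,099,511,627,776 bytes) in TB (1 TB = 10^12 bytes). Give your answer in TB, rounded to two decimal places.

6.89 TiB = 6.89 × 2^40 bytes = 7,575,635,115,376.64 bytes
1 TB = 10^12 bytes = 1,000,000,000,000 bytes
7,575,635,115,376.64 / 1,000,000,000,000 = 7.58 TB

7.58 TB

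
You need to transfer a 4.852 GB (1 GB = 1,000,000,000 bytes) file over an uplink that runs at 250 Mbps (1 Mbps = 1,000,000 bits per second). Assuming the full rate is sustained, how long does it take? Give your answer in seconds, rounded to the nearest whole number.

155 seconds

4.852 GB = 4,852,000,000 bytes = 38,816,000,000 bits
250 Mbps = 250,000,000 bits/s
time = 38,816,000,000 / 250,000,000 = 155 s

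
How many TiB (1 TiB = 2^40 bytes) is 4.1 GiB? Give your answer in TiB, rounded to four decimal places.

0.0040 TiB

4.1 GiB = 4.1 × 2^30 bytes = 4,402,341,478.4 bytes
1 TiB = 1,099,511,627,776 bytes
4,402,341,478.4 / 1,099,511,627,776 = 0.0040 TiB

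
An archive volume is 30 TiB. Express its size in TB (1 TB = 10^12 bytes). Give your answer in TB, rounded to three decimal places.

32.985 TB

30 TiB = 30 × 2^40 bytes = 32,985,348,833,280 bytes
1 TB = 10^12 bytes = 1,000,000,000,000 bytes
32,985,348,833,280 / 1,000,000,000,000 = 32.985 TB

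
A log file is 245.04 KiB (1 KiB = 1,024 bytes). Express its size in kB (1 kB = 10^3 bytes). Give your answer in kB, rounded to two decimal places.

245.04 KiB × 1,024 bytes/KiB = 250,920.96 bytes
1 kB = 1,000 bytes
250,920.96 / 1,000 = 250.92 kB

250.92 kB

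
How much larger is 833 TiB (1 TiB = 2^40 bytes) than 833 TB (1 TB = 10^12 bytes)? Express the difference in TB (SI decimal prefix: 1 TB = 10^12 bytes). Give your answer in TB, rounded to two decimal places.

833 TiB = 833 × 1,099,511,627,776 = 915,893,185,937,408 bytes
833 TB = 833 × 1,000,000,000,000 = 833,000,000,000,000 bytes
difference = 82,893,185,937,408 bytes
82,893,185,937,408 / 1,000,000,000,000 = 82.89 TB

82.89 TB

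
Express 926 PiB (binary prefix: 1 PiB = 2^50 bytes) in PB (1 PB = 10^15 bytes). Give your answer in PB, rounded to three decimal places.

1,042.583 PB

926 PiB × 1,125,899,906,842,624 bytes/PiB = 1,042,583,313,736,269,824 bytes
1 PB = 1,000,000,000,000,000 bytes
1,042,583,313,736,269,824 / 1,000,000,000,000,000 = 1,042.583 PB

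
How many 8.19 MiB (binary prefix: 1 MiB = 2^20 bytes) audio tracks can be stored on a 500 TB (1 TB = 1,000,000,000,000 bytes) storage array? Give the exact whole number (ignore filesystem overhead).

Capacity: 500 TB = 500,000,000,000,000 bytes
Per item: 8.19 MiB = 8,587,837.44 bytes
⌊500,000,000,000,000 / 8,587,837.44⌋ = 58,221,875

58,221,875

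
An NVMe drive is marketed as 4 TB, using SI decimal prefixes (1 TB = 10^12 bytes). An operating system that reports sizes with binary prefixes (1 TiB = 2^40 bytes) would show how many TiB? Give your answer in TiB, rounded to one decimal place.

4 TB = 4 × 10^12 bytes = 4,000,000,000,000 bytes
1 TiB = 1,099,511,627,776 bytes
4,000,000,000,000 / 1,099,511,627,776 = 3.6 TiB

3.6 TiB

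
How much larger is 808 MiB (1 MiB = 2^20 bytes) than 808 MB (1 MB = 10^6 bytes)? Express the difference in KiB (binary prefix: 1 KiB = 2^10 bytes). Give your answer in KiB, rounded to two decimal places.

38,329.50 KiB

808 MiB = 808 × 1,048,576 = 847,249,408 bytes
808 MB = 808 × 1,000,000 = 808,000,000 bytes
difference = 39,249,408 bytes
39,249,408 / 1,024 = 38,329.50 KiB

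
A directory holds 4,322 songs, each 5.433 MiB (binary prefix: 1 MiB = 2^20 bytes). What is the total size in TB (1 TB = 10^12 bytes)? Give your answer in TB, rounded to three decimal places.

Total = 4,322 × 5.433 MiB = 23481.426 MiB
= 23481.426 × 1,048,576 bytes = 24,622,059,749.376 bytes
1 TB = 1,000,000,000,000 bytes
24,622,059,749.376 / 1,000,000,000,000 = 0.025 TB

0.025 TB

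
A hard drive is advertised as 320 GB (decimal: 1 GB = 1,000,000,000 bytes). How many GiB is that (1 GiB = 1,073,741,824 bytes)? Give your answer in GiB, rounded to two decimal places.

320 GB × 1,000,000,000 bytes/GB = 320,000,000,000 bytes
1 GiB = 1,073,741,824 bytes
320,000,000,000 / 1,073,741,824 = 298.02 GiB

298.02 GiB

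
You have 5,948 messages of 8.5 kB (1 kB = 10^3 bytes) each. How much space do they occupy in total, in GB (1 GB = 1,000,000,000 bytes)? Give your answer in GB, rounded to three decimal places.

0.051 GB

Total = 5,948 × 8.5 kB = 50,558 kB
= 50,558 × 1,000 bytes = 50,558,000 bytes
1 GB = 1,000,000,000 bytes
50,558,000 / 1,000,000,000 = 0.051 GB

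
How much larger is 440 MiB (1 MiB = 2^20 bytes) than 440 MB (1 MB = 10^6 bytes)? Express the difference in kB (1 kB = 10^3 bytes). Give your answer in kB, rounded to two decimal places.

440 MiB = 440 × 1,048,576 = 461,373,440 bytes
440 MB = 440 × 1,000,000 = 440,000,000 bytes
difference = 21,373,440 bytes
21,373,440 / 1,000 = 21,373.44 kB

21,373.44 kB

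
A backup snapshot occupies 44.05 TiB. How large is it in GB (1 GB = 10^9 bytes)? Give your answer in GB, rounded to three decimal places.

44.05 TiB = 44.05 × 2^40 bytes = 48,433,487,203,532.8 bytes
1 GB = 10^9 bytes = 1,000,000,000 bytes
48,433,487,203,532.8 / 1,000,000,000 = 48,433.487 GB

48,433.487 GB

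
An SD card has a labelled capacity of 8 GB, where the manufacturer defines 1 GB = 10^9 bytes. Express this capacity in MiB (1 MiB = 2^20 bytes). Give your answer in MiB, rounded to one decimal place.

7,629.4 MiB

8 GB = 8 × 10^9 bytes = 8,000,000,000 bytes
1 MiB = 2^20 bytes = 1,048,576 bytes
8,000,000,000 / 1,048,576 = 7,629.4 MiB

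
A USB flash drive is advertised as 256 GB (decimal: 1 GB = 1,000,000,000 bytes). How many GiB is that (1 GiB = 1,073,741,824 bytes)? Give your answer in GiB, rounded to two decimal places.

256 GB = 256 × 10^9 bytes = 256,000,000,000 bytes
1 GiB = 2^30 bytes = 1,073,741,824 bytes
256,000,000,000 / 1,073,741,824 = 238.42 GiB

238.42 GiB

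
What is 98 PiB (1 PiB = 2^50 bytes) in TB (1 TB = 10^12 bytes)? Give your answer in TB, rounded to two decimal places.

110,338.19 TB

98 PiB × 1,125,899,906,842,624 bytes/PiB = 110,338,190,870,577,152 bytes
1 TB = 10^12 bytes = 1,000,000,000,000 bytes
110,338,190,870,577,152 / 1,000,000,000,000 = 110,338.19 TB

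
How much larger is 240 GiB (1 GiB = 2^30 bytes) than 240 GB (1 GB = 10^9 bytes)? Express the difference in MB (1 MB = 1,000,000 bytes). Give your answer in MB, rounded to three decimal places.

240 GiB = 240 × 1,073,741,824 = 257,698,037,760 bytes
240 GB = 240 × 1,000,000,000 = 240,000,000,000 bytes
difference = 17,698,037,760 bytes
17,698,037,760 / 1,000,000 = 17,698.038 MB

17,698.038 MB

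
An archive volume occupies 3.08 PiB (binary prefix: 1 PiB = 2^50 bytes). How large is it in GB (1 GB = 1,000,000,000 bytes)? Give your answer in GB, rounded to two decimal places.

3,467,771.71 GB

3.08 PiB = 3.08 × 2^50 bytes = 3,467,771,713,075,281.92 bytes
1 GB = 1,000,000,000 bytes
3,467,771,713,075,281.92 / 1,000,000,000 = 3,467,771.71 GB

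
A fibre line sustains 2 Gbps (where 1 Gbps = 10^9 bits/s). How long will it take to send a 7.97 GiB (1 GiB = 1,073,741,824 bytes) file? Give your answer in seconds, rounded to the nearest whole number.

7.97 GiB = 8,557,722,337.28 bytes = 68,461,778,698.24 bits
2 Gbps = 2,000,000,000 bits/s
time = 68,461,778,698.24 / 2,000,000,000 = 34 s

34 seconds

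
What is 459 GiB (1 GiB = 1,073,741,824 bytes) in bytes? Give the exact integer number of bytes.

492,847,497,216 bytes

459 × 1,073,741,824 = 492,847,497,216 bytes  (1 GiB = 2^30 bytes)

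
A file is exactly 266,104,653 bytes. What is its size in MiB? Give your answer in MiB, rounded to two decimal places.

253.78 MiB

266,104,653 bytes given.
1 MiB = 2^20 bytes = 1,048,576 bytes
266,104,653 / 1,048,576 = 253.78 MiB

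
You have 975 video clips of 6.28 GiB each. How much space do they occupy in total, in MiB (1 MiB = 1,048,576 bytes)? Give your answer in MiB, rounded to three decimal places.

6,269,952.000 MiB

Total = 975 × 6.28 GiB = 6123 GiB
= 6123 × 1,073,741,824 bytes = 6,574,521,188,352 bytes
1 MiB = 1,048,576 bytes
6,574,521,188,352 / 1,048,576 = 6,269,952.000 MiB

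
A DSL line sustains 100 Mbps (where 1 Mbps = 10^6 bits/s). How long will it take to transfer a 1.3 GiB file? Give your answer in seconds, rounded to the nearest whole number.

112 seconds

1.3 GiB = 1,395,864,371.2 bytes = 11,166,914,969.6 bits
100 Mbps = 100,000,000 bits/s
time = 11,166,914,969.6 / 100,000,000 = 112 s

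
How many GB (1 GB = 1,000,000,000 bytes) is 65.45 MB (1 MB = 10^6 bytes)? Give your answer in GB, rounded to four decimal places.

65.45 MB = 65.45 × 10^6 bytes = 65,450,000 bytes
1 GB = 1,000,000,000 bytes
65,450,000 / 1,000,000,000 = 0.0655 GB

0.0655 GB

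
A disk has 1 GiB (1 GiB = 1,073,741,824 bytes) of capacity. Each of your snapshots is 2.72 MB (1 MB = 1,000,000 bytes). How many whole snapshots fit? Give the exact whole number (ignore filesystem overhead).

394

Capacity: 1 GiB = 1,073,741,824 bytes
Per item: 2.72 MB = 2,720,000 bytes
⌊1,073,741,824 / 2,720,000⌋ = 394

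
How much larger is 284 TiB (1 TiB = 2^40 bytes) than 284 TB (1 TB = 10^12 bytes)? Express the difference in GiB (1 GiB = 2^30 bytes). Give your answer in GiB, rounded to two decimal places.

284 TiB = 284 × 1,099,511,627,776 = 312,261,302,288,384 bytes
284 TB = 284 × 1,000,000,000,000 = 284,000,000,000,000 bytes
difference = 28,261,302,288,384 bytes
28,261,302,288,384 / 1,073,741,824 = 26,320.39 GiB

26,320.39 GiB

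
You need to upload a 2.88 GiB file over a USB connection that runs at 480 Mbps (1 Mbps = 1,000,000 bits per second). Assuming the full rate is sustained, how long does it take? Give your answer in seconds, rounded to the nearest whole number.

2.88 GiB = 3,092,376,453.12 bytes = 24,739,011,624.96 bits
480 Mbps = 480,000,000 bits/s
time = 24,739,011,624.96 / 480,000,000 = 52 s

52 seconds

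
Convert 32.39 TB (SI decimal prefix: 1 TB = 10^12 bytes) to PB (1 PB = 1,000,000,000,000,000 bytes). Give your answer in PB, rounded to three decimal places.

32.39 TB = 32.39 × 10^12 bytes = 32,390,000,000,000 bytes
1 PB = 1,000,000,000,000,000 bytes
32,390,000,000,000 / 1,000,000,000,000,000 = 0.032 PB

0.032 PB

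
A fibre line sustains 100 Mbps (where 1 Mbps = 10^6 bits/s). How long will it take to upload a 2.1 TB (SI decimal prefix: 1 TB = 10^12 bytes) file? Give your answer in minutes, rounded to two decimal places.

2.1 TB = 2,100,000,000,000 bytes = 16,800,000,000,000 bits
100 Mbps = 100,000,000 bits/s
time = 16,800,000,000,000 / 100,000,000 = 168,000.000 s
168,000.000 s / 60 = 2,800.00 minutes

2,800.00 minutes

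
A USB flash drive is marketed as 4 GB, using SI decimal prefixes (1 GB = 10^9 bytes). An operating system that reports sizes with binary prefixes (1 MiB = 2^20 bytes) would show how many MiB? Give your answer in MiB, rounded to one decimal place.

4 GB = 4 × 10^9 bytes = 4,000,000,000 bytes
1 MiB = 2^20 bytes = 1,048,576 bytes
4,000,000,000 / 1,048,576 = 3,814.7 MiB

3,814.7 MiB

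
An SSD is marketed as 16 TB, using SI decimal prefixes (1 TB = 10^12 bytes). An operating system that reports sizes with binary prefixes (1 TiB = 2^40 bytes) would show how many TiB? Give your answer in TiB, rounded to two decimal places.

16 TB × 1,000,000,000,000 bytes/TB = 16,000,000,000,000 bytes
1 TiB = 2^40 bytes = 1,099,511,627,776 bytes
16,000,000,000,000 / 1,099,511,627,776 = 14.55 TiB

14.55 TiB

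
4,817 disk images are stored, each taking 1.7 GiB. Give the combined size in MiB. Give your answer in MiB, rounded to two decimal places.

Total = 4,817 × 1.7 GiB = 8188.9 GiB
= 8188.9 × 1,073,741,824 bytes = 8,792,764,422,553.6 bytes
1 MiB = 1,048,576 bytes
8,792,764,422,553.6 / 1,048,576 = 8,385,433.60 MiB

8,385,433.60 MiB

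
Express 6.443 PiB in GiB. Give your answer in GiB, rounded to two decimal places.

6,755,975.17 GiB

6.443 PiB × 1,125,899,906,842,624 bytes/PiB = 7,254,173,099,787,026.432 bytes
1 GiB = 2^30 bytes = 1,073,741,824 bytes
7,254,173,099,787,026.432 / 1,073,741,824 = 6,755,975.17 GiB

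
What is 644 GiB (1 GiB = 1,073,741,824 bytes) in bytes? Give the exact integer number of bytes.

644 × 1,073,741,824 = 691,489,734,656 bytes  (1 GiB = 2^30 bytes)

691,489,734,656 bytes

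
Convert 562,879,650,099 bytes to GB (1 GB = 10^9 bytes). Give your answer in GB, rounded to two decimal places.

562.88 GB

562,879,650,099 bytes given.
1 GB = 10^9 bytes = 1,000,000,000 bytes
562,879,650,099 / 1,000,000,000 = 562.88 GB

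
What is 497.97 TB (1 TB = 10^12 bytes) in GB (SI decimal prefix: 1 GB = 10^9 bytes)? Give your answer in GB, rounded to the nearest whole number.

497.97 TB = 497.97 × 10^12 bytes = 497,970,000,000,000 bytes
1 GB = 10^9 bytes = 1,000,000,000 bytes
497,970,000,000,000 / 1,000,000,000 = 497,970 GB

497,970 GB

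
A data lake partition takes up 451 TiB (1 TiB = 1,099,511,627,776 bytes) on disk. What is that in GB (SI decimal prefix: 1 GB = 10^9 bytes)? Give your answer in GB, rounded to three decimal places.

451 TiB = 451 × 2^40 bytes = 495,879,744,126,976 bytes
1 GB = 1,000,000,000 bytes
495,879,744,126,976 / 1,000,000,000 = 495,879.744 GB

495,879.744 GB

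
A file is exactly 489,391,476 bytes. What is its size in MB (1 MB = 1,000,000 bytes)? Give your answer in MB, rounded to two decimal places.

489,391,476 bytes given.
1 MB = 1,000,000 bytes
489,391,476 / 1,000,000 = 489.39 MB

489.39 MB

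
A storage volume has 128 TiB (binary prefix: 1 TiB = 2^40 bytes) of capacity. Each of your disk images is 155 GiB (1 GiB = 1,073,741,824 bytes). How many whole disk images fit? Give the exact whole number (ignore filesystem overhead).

Capacity: 128 TiB = 140,737,488,355,328 bytes
Per item: 155 GiB = 166,429,982,720 bytes
⌊140,737,488,355,328 / 166,429,982,720⌋ = 845

845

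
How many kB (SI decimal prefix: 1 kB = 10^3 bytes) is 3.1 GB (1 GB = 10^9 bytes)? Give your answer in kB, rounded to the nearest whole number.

3.1 GB × 1,000,000,000 bytes/GB = 3,100,000,000 bytes
1 kB = 1,000 bytes
3,100,000,000 / 1,000 = 3,100,000 kB

3,100,000 kB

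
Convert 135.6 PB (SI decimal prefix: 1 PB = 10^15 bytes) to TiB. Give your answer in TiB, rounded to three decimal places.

135.6 PB = 135.6 × 10^15 bytes = 135,600,000,000,000,000 bytes
1 TiB = 2^40 bytes = 1,099,511,627,776 bytes
135,600,000,000,000,000 / 1,099,511,627,776 = 123,327.482 TiB

123,327.482 TiB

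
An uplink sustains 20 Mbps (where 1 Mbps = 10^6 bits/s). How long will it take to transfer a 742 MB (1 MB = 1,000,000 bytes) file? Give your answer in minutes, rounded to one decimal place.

742 MB = 742,000,000 bytes = 5,936,000,000 bits
20 Mbps = 20,000,000 bits/s
time = 5,936,000,000 / 20,000,000 = 296.80 s
296.80 s / 60 = 4.9 minutes

4.9 minutes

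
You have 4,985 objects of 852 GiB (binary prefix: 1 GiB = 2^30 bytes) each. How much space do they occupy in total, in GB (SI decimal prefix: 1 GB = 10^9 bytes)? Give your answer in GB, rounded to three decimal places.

4,560,417.750 GB

Total = 4,985 × 852 GiB = 4,247,220 GiB
= 4,247,220 × 1,073,741,824 bytes = 4,560,417,749,729,280 bytes
1 GB = 1,000,000,000 bytes
4,560,417,749,729,280 / 1,000,000,000 = 4,560,417.750 GB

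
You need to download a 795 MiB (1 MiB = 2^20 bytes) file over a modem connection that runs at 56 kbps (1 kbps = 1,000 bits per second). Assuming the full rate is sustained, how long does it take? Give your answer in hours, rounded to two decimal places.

795 MiB = 833,617,920 bytes = 6,668,943,360 bits
56 kbps = 56,000 bits/s
time = 6,668,943,360 / 56,000 = 119,088.2743 s
119,088.2743 s / 3600 = 33.08 hours

33.08 hours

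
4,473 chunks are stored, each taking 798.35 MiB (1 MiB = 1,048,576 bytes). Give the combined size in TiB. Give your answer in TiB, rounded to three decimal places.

3.406 TiB

Total = 4,473 × 798.35 MiB = 3571019.55 MiB
= 3571019.55 × 1,048,576 bytes = 3,744,485,395,660.8 bytes
1 TiB = 1,099,511,627,776 bytes
3,744,485,395,660.8 / 1,099,511,627,776 = 3.406 TiB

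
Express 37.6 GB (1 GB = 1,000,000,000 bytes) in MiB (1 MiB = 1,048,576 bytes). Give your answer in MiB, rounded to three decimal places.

35,858.154 MiB

37.6 GB × 1,000,000,000 bytes/GB = 37,600,000,000 bytes
1 MiB = 2^20 bytes = 1,048,576 bytes
37,600,000,000 / 1,048,576 = 35,858.154 MiB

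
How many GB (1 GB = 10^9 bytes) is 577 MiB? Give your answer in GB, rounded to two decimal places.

0.61 GB

577 MiB × 1,048,576 bytes/MiB = 605,028,352 bytes
1 GB = 1,000,000,000 bytes
605,028,352 / 1,000,000,000 = 0.61 GB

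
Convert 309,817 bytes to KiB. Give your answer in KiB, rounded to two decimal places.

302.56 KiB

309,817 bytes given.
1 KiB = 2^10 bytes = 1,024 bytes
309,817 / 1,024 = 302.56 KiB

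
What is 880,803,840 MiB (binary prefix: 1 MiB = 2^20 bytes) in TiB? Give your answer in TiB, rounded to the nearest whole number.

840 TiB

880,803,840 MiB × 1,048,576 bytes/MiB = 923,589,767,331,840 bytes
1 TiB = 1,099,511,627,776 bytes
923,589,767,331,840 / 1,099,511,627,776 = 840 TiB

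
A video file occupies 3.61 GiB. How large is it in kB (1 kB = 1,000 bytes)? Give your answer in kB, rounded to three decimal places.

3,876,207.985 kB

3.61 GiB = 3.61 × 2^30 bytes = 3,876,207,984.64 bytes
1 kB = 10^3 bytes = 1,000 bytes
3,876,207,984.64 / 1,000 = 3,876,207.985 kB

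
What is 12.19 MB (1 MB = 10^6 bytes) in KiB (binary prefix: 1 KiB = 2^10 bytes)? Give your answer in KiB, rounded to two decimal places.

11,904.30 KiB

12.19 MB × 1,000,000 bytes/MB = 12,190,000 bytes
1 KiB = 2^10 bytes = 1,024 bytes
12,190,000 / 1,024 = 11,904.30 KiB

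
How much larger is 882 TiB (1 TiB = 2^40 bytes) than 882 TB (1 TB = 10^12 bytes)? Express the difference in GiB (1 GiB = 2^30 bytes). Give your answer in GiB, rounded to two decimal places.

882 TiB = 882 × 1,099,511,627,776 = 969,769,255,698,432 bytes
882 TB = 882 × 1,000,000,000,000 = 882,000,000,000,000 bytes
difference = 87,769,255,698,432 bytes
87,769,255,698,432 / 1,073,741,824 = 81,741.49 GiB

81,741.49 GiB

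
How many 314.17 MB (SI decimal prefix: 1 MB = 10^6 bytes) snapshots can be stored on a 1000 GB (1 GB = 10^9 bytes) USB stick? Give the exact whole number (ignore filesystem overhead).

3,182

Capacity: 1000 GB = 1,000,000,000,000 bytes
Per item: 314.17 MB = 314,170,000 bytes
⌊1,000,000,000,000 / 314,170,000⌋ = 3,182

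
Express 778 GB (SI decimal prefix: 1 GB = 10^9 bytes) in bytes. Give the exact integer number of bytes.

778 × 1,000,000,000 = 778,000,000,000 bytes  (1 GB = 10^9 bytes)

778,000,000,000 bytes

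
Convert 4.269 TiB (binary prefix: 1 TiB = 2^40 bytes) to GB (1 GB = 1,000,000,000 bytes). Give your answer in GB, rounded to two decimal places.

4,693.82 GB

4.269 TiB × 1,099,511,627,776 bytes/TiB = 4,693,815,138,975.744 bytes
1 GB = 1,000,000,000 bytes
4,693,815,138,975.744 / 1,000,000,000 = 4,693.82 GB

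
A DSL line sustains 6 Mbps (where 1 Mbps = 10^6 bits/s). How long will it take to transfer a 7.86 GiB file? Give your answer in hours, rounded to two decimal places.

7.86 GiB = 8,439,610,736.64 bytes = 67,516,885,893.12 bits
6 Mbps = 6,000,000 bits/s
time = 67,516,885,893.12 / 6,000,000 = 11,252.8143 s
11,252.8143 s / 3600 = 3.13 hours

3.13 hours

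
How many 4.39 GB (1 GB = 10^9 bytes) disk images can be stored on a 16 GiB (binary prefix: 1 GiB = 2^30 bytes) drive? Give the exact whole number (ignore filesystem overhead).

Capacity: 16 GiB = 17,179,869,184 bytes
Per item: 4.39 GB = 4,390,000,000 bytes
⌊17,179,869,184 / 4,390,000,000⌋ = 3

3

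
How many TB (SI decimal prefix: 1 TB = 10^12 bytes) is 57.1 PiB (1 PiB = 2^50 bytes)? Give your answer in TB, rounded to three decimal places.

64,288.885 TB

57.1 PiB × 1,125,899,906,842,624 bytes/PiB = 64,288,884,680,713,830.4 bytes
1 TB = 1,000,000,000,000 bytes
64,288,884,680,713,830.4 / 1,000,000,000,000 = 64,288.885 TB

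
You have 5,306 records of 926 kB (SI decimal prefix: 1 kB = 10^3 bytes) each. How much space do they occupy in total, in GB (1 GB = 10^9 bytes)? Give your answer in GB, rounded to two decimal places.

Total = 5,306 × 926 kB = 4,913,356 kB
= 4,913,356 × 1,000 bytes = 4,913,356,000 bytes
1 GB = 1,000,000,000 bytes
4,913,356,000 / 1,000,000,000 = 4.91 GB

4.91 GB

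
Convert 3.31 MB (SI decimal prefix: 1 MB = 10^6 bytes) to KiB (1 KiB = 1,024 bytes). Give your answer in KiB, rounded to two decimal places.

3,232.42 KiB

3.31 MB × 1,000,000 bytes/MB = 3,310,000 bytes
1 KiB = 2^10 bytes = 1,024 bytes
3,310,000 / 1,024 = 3,232.42 KiB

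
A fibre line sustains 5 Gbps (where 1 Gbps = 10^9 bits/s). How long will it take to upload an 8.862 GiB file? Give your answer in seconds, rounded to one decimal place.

8.862 GiB = 9,515,500,044.288 bytes = 76,124,000,354.304 bits
5 Gbps = 5,000,000,000 bits/s
time = 76,124,000,354.304 / 5,000,000,000 = 15.2 s

15.2 seconds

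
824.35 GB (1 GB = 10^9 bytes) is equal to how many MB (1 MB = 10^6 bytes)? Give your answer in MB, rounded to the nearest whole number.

824.35 GB = 824.35 × 10^9 bytes = 824,350,000,000 bytes
1 MB = 10^6 bytes = 1,000,000 bytes
824,350,000,000 / 1,000,000 = 824,350 MB

824,350 MB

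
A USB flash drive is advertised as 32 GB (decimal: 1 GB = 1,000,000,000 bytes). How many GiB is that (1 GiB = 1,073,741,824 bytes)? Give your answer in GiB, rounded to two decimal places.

29.80 GiB

32 GB × 1,000,000,000 bytes/GB = 32,000,000,000 bytes
1 GiB = 2^30 bytes = 1,073,741,824 bytes
32,000,000,000 / 1,073,741,824 = 29.80 GiB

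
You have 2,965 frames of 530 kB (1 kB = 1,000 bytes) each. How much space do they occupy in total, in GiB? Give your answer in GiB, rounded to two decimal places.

Total = 2,965 × 530 kB = 1,571,450 kB
= 1,571,450 × 1,000 bytes = 1,571,450,000 bytes
1 GiB = 1,073,741,824 bytes
1,571,450,000 / 1,073,741,824 = 1.46 GiB

1.46 GiB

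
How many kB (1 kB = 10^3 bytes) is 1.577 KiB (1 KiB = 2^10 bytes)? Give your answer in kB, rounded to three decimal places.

1.577 KiB = 1.577 × 2^10 bytes = 1,614.848 bytes
1 kB = 1,000 bytes
1,614.848 / 1,000 = 1.615 kB

1.615 kB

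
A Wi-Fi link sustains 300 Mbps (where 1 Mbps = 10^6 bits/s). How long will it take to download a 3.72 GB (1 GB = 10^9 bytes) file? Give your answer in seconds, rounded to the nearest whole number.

3.72 GB = 3,720,000,000 bytes = 29,760,000,000 bits
300 Mbps = 300,000,000 bits/s
time = 29,760,000,000 / 300,000,000 = 99 s

99 seconds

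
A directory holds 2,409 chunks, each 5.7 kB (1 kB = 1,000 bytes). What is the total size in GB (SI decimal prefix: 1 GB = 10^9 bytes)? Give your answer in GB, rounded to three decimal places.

Total = 2,409 × 5.7 kB = 13731.3 kB
= 13731.3 × 1,000 bytes = 13,731,300 bytes
1 GB = 1,000,000,000 bytes
13,731,300 / 1,000,000,000 = 0.014 GB

0.014 GB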